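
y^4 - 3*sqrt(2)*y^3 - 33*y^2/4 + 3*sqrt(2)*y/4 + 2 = (y - 1/2)*(y + 1/2)*(y - 4*sqrt(2))*(y + sqrt(2))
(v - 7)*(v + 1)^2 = v^3 - 5*v^2 - 13*v - 7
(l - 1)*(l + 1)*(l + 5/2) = l^3 + 5*l^2/2 - l - 5/2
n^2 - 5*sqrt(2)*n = n*(n - 5*sqrt(2))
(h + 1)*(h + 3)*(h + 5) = h^3 + 9*h^2 + 23*h + 15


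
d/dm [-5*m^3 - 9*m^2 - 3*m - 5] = -15*m^2 - 18*m - 3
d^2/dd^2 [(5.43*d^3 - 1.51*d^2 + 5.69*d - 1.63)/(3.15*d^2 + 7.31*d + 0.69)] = (-1.13686837721616e-13*d^5 - 1.13686837721616e-13*d^4 + 739.169916*d^3 + 86.9801219999999*d^2 - 283.891122*d - 225.95348)/(31.255875*d^6 + 217.600425*d^5 + 525.51072*d^4 + 485.947601*d^3 + 115.111872*d^2 + 10.440873*d + 0.328509)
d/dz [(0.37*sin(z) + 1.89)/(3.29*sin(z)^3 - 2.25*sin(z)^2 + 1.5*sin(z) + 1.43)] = (-2.4346*sin(z)^3 - 17.8218*sin(z)^2 + 8.505*sin(z) - 2.3059)*cos(z)/(10.8241*sin(z)^6 - 14.805*sin(z)^5 + 14.9325*sin(z)^4 + 2.6594*sin(z)^3 - 4.185*sin(z)^2 + 4.29*sin(z) + 2.0449)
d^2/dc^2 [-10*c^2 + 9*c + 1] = -20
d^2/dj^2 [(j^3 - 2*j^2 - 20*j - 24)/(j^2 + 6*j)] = 8*(7*j^3 - 18*j^2 - 108*j - 216)/(j^3*(j^3 + 18*j^2 + 108*j + 216))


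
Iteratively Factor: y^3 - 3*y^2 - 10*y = (y - 5)*(y^2 + 2*y) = y*(y - 5)*(y + 2)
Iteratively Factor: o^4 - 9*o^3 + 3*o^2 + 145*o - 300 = (o - 5)*(o^3 - 4*o^2 - 17*o + 60) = (o - 5)*(o + 4)*(o^2 - 8*o + 15) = (o - 5)^2*(o + 4)*(o - 3)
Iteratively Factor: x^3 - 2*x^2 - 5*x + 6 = (x - 1)*(x^2 - x - 6) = (x - 1)*(x + 2)*(x - 3)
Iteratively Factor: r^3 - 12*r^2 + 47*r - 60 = (r - 5)*(r^2 - 7*r + 12) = (r - 5)*(r - 4)*(r - 3)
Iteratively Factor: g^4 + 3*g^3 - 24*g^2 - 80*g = (g + 4)*(g^3 - g^2 - 20*g) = g*(g + 4)*(g^2 - g - 20) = g*(g - 5)*(g + 4)*(g + 4)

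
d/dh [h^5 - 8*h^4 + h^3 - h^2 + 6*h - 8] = 5*h^4 - 32*h^3 + 3*h^2 - 2*h + 6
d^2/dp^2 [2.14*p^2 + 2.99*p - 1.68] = 4.28000000000000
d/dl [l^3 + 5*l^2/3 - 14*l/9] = 3*l^2 + 10*l/3 - 14/9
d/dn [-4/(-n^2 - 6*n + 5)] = 8*(-n - 3)/(n^2 + 6*n - 5)^2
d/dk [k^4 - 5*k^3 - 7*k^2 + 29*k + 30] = 4*k^3 - 15*k^2 - 14*k + 29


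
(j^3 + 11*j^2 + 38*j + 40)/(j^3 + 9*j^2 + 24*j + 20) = (j + 4)/(j + 2)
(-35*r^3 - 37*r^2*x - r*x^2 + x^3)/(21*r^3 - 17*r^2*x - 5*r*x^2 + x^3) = (5*r^2 + 6*r*x + x^2)/(-3*r^2 + 2*r*x + x^2)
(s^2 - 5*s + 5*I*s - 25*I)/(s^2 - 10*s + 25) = (s + 5*I)/(s - 5)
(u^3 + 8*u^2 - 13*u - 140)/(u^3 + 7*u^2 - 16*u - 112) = (u + 5)/(u + 4)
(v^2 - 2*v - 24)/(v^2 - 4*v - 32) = (v - 6)/(v - 8)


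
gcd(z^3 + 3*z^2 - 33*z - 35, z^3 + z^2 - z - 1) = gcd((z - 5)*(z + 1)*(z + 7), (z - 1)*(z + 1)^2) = z + 1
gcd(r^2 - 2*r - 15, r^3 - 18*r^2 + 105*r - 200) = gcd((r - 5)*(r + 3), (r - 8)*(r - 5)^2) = r - 5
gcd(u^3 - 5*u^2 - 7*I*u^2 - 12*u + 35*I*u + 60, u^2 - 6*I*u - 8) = u - 4*I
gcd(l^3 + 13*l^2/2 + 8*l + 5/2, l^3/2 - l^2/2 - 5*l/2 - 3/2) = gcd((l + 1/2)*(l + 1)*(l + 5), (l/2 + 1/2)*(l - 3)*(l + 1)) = l + 1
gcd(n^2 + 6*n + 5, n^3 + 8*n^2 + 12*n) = 1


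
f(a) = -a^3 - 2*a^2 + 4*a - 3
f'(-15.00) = -611.00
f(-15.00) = 2862.00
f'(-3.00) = -11.00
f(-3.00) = -6.00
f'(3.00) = -35.00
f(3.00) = -36.00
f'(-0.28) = 4.88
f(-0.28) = -4.25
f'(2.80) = -30.72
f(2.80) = -29.43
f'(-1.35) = 3.93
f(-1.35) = -9.58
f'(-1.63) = 2.55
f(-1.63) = -10.50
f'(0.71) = -0.35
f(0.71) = -1.53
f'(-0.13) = 4.47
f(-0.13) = -3.55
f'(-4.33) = -34.93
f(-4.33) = 23.36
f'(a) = -3*a^2 - 4*a + 4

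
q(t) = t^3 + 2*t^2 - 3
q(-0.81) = -2.22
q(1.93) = 11.64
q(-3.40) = -19.18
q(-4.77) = -66.03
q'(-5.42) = 66.45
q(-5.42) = -103.47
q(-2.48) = -5.95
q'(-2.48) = 8.53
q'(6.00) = 132.00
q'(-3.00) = 15.00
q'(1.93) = 18.89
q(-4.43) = -50.69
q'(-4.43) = 41.15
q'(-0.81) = -1.27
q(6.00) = 285.00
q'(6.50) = 152.75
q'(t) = 3*t^2 + 4*t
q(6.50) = 356.12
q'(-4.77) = 49.18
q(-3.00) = -12.00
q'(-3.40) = 21.08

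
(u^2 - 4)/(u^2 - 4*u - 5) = (4 - u^2)/(-u^2 + 4*u + 5)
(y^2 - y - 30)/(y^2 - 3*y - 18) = (y + 5)/(y + 3)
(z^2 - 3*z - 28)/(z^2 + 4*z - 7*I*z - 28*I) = (z - 7)/(z - 7*I)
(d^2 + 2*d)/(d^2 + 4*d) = (d + 2)/(d + 4)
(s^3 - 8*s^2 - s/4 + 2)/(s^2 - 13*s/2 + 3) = (s^2 - 15*s/2 - 4)/(s - 6)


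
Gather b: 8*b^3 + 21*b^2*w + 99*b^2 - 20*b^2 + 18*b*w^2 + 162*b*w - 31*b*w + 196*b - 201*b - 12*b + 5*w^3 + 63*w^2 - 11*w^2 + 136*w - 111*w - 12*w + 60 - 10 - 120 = 8*b^3 + b^2*(21*w + 79) + b*(18*w^2 + 131*w - 17) + 5*w^3 + 52*w^2 + 13*w - 70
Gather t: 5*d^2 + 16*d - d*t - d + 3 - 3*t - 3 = 5*d^2 + 15*d + t*(-d - 3)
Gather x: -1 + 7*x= 7*x - 1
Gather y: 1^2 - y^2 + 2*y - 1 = -y^2 + 2*y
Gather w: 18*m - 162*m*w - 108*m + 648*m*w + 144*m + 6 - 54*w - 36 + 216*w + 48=54*m + w*(486*m + 162) + 18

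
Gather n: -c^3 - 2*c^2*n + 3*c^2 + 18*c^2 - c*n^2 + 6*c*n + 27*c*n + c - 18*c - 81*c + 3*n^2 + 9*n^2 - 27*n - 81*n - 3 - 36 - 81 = -c^3 + 21*c^2 - 98*c + n^2*(12 - c) + n*(-2*c^2 + 33*c - 108) - 120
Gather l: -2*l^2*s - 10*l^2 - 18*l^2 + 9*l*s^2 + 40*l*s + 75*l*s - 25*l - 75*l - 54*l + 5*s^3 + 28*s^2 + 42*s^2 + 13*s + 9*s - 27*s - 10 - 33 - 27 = l^2*(-2*s - 28) + l*(9*s^2 + 115*s - 154) + 5*s^3 + 70*s^2 - 5*s - 70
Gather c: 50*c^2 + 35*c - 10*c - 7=50*c^2 + 25*c - 7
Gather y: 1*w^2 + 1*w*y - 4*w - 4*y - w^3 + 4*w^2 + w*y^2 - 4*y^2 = -w^3 + 5*w^2 - 4*w + y^2*(w - 4) + y*(w - 4)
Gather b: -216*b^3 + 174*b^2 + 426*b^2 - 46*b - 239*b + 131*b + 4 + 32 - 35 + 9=-216*b^3 + 600*b^2 - 154*b + 10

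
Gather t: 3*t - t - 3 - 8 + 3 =2*t - 8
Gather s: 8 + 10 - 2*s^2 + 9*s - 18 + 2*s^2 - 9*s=0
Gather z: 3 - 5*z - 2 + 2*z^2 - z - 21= 2*z^2 - 6*z - 20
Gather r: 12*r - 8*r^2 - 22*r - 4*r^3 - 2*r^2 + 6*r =-4*r^3 - 10*r^2 - 4*r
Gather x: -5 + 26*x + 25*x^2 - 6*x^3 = -6*x^3 + 25*x^2 + 26*x - 5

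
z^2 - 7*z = z*(z - 7)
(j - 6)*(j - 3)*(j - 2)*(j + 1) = j^4 - 10*j^3 + 25*j^2 - 36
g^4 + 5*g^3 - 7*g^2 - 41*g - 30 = (g - 3)*(g + 1)*(g + 2)*(g + 5)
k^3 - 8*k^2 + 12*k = k*(k - 6)*(k - 2)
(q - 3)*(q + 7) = q^2 + 4*q - 21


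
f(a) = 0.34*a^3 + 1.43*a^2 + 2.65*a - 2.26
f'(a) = 1.02*a^2 + 2.86*a + 2.65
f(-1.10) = -3.90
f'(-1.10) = 0.74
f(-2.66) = -5.59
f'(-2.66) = 2.26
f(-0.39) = -3.10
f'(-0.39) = 1.69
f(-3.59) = -9.07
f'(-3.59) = 5.53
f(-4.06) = -12.20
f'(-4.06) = 7.85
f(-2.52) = -5.30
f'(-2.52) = 1.92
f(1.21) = 3.64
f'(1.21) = 7.60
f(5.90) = 132.98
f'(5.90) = 55.03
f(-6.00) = -40.12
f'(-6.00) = 22.21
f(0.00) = -2.26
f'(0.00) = 2.65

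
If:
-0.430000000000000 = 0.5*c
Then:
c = -0.86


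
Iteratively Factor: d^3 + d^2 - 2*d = (d - 1)*(d^2 + 2*d) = d*(d - 1)*(d + 2)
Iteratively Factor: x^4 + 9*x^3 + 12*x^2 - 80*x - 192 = (x + 4)*(x^3 + 5*x^2 - 8*x - 48) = (x + 4)^2*(x^2 + x - 12) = (x - 3)*(x + 4)^2*(x + 4)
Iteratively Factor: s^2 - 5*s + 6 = (s - 3)*(s - 2)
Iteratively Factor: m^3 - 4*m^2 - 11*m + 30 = (m - 2)*(m^2 - 2*m - 15) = (m - 2)*(m + 3)*(m - 5)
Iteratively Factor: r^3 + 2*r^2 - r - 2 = (r + 2)*(r^2 - 1) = (r - 1)*(r + 2)*(r + 1)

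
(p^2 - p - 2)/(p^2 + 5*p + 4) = (p - 2)/(p + 4)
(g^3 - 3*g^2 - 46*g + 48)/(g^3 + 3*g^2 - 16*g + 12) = (g - 8)/(g - 2)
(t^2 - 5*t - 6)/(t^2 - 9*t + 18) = (t + 1)/(t - 3)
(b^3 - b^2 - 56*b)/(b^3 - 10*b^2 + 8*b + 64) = b*(b + 7)/(b^2 - 2*b - 8)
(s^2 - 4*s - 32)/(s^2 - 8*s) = (s + 4)/s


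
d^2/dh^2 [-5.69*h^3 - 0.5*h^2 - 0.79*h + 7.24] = -34.14*h - 1.0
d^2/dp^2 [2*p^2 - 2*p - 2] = 4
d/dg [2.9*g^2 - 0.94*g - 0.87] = 5.8*g - 0.94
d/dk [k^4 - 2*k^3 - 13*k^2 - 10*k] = 4*k^3 - 6*k^2 - 26*k - 10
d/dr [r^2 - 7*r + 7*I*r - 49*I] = 2*r - 7 + 7*I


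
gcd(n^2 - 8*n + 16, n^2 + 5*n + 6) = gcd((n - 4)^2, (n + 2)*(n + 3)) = 1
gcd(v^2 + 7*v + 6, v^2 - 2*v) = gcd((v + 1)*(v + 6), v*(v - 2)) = 1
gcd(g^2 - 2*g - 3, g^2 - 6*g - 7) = g + 1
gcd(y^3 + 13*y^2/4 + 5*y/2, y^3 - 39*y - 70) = y + 2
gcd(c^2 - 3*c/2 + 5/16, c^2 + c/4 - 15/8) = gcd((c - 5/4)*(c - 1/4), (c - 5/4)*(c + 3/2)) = c - 5/4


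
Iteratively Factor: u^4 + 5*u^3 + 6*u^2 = (u)*(u^3 + 5*u^2 + 6*u) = u*(u + 3)*(u^2 + 2*u) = u^2*(u + 3)*(u + 2)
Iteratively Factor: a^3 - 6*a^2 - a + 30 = (a - 3)*(a^2 - 3*a - 10) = (a - 5)*(a - 3)*(a + 2)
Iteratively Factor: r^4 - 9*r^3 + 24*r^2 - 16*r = (r - 4)*(r^3 - 5*r^2 + 4*r) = (r - 4)*(r - 1)*(r^2 - 4*r) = (r - 4)^2*(r - 1)*(r)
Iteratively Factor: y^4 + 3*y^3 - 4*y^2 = (y)*(y^3 + 3*y^2 - 4*y) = y*(y + 4)*(y^2 - y) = y*(y - 1)*(y + 4)*(y)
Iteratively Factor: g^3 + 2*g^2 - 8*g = (g + 4)*(g^2 - 2*g) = (g - 2)*(g + 4)*(g)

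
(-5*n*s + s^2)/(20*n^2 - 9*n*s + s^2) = s/(-4*n + s)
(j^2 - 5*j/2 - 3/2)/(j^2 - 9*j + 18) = (j + 1/2)/(j - 6)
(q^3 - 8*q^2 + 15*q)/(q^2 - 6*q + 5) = q*(q - 3)/(q - 1)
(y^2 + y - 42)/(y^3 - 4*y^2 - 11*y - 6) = (y + 7)/(y^2 + 2*y + 1)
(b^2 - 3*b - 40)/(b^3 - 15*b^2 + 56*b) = (b + 5)/(b*(b - 7))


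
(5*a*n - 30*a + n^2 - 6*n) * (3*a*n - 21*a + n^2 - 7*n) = 15*a^2*n^2 - 195*a^2*n + 630*a^2 + 8*a*n^3 - 104*a*n^2 + 336*a*n + n^4 - 13*n^3 + 42*n^2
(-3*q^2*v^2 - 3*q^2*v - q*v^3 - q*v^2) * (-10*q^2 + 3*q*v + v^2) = 30*q^4*v^2 + 30*q^4*v + q^3*v^3 + q^3*v^2 - 6*q^2*v^4 - 6*q^2*v^3 - q*v^5 - q*v^4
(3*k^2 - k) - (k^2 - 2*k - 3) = 2*k^2 + k + 3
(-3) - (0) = -3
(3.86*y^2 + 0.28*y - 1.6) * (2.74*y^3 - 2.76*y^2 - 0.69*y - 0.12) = 10.5764*y^5 - 9.8864*y^4 - 7.8202*y^3 + 3.7596*y^2 + 1.0704*y + 0.192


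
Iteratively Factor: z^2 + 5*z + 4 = (z + 4)*(z + 1)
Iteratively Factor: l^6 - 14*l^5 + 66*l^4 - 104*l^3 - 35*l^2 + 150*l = (l - 3)*(l^5 - 11*l^4 + 33*l^3 - 5*l^2 - 50*l) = (l - 3)*(l + 1)*(l^4 - 12*l^3 + 45*l^2 - 50*l) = (l - 5)*(l - 3)*(l + 1)*(l^3 - 7*l^2 + 10*l) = (l - 5)^2*(l - 3)*(l + 1)*(l^2 - 2*l) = l*(l - 5)^2*(l - 3)*(l + 1)*(l - 2)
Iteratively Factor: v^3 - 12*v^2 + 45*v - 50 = (v - 5)*(v^2 - 7*v + 10) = (v - 5)*(v - 2)*(v - 5)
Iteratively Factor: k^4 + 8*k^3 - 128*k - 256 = (k + 4)*(k^3 + 4*k^2 - 16*k - 64) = (k + 4)^2*(k^2 - 16) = (k - 4)*(k + 4)^2*(k + 4)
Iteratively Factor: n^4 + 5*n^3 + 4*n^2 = (n)*(n^3 + 5*n^2 + 4*n) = n*(n + 4)*(n^2 + n) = n*(n + 1)*(n + 4)*(n)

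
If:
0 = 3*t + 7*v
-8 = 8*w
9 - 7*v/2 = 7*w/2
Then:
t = -25/3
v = 25/7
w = -1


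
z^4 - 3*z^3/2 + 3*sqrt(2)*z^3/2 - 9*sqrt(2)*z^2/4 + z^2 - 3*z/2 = z*(z - 3/2)*(z + sqrt(2)/2)*(z + sqrt(2))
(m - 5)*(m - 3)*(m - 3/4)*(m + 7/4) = m^4 - 7*m^3 + 91*m^2/16 + 51*m/2 - 315/16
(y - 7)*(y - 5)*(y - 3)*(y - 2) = y^4 - 17*y^3 + 101*y^2 - 247*y + 210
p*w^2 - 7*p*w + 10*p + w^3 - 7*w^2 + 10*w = (p + w)*(w - 5)*(w - 2)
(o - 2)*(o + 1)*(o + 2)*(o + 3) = o^4 + 4*o^3 - o^2 - 16*o - 12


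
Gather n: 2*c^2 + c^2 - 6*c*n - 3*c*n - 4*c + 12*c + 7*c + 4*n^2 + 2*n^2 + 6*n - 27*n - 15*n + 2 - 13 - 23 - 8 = 3*c^2 + 15*c + 6*n^2 + n*(-9*c - 36) - 42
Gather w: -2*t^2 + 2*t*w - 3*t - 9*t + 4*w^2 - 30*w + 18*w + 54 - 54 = -2*t^2 - 12*t + 4*w^2 + w*(2*t - 12)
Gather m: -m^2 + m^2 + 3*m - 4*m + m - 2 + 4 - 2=0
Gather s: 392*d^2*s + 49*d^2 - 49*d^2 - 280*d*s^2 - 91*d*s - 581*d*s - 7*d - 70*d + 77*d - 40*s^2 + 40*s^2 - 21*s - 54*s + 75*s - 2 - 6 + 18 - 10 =-280*d*s^2 + s*(392*d^2 - 672*d)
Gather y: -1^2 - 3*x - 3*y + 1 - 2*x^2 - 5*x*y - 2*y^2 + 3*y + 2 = -2*x^2 - 5*x*y - 3*x - 2*y^2 + 2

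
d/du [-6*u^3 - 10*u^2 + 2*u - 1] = -18*u^2 - 20*u + 2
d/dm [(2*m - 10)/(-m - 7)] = -24/(m + 7)^2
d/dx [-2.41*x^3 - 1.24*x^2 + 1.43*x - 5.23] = -7.23*x^2 - 2.48*x + 1.43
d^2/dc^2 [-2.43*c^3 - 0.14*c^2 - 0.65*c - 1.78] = -14.58*c - 0.28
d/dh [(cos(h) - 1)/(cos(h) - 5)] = 4*sin(h)/(cos(h) - 5)^2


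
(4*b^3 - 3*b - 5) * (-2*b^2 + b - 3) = -8*b^5 + 4*b^4 - 6*b^3 + 7*b^2 + 4*b + 15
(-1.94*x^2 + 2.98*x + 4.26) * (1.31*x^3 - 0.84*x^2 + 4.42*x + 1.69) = -2.5414*x^5 + 5.5334*x^4 - 5.4974*x^3 + 6.3146*x^2 + 23.8654*x + 7.1994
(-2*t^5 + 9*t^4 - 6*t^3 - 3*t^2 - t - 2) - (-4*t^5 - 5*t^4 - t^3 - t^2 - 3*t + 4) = 2*t^5 + 14*t^4 - 5*t^3 - 2*t^2 + 2*t - 6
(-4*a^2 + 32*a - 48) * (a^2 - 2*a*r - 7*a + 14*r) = -4*a^4 + 8*a^3*r + 60*a^3 - 120*a^2*r - 272*a^2 + 544*a*r + 336*a - 672*r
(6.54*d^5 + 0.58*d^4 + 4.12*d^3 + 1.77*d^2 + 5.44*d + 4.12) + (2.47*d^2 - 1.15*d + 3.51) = 6.54*d^5 + 0.58*d^4 + 4.12*d^3 + 4.24*d^2 + 4.29*d + 7.63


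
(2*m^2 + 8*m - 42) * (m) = 2*m^3 + 8*m^2 - 42*m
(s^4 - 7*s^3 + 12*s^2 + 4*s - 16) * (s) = s^5 - 7*s^4 + 12*s^3 + 4*s^2 - 16*s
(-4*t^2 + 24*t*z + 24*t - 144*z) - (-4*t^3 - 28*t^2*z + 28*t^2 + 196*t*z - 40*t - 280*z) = 4*t^3 + 28*t^2*z - 32*t^2 - 172*t*z + 64*t + 136*z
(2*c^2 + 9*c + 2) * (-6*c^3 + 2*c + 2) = -12*c^5 - 54*c^4 - 8*c^3 + 22*c^2 + 22*c + 4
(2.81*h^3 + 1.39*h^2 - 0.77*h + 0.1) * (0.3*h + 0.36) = 0.843*h^4 + 1.4286*h^3 + 0.2694*h^2 - 0.2472*h + 0.036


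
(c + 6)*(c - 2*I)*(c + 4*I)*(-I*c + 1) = -I*c^4 + 3*c^3 - 6*I*c^3 + 18*c^2 - 6*I*c^2 + 8*c - 36*I*c + 48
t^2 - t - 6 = (t - 3)*(t + 2)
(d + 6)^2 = d^2 + 12*d + 36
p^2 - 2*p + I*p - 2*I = (p - 2)*(p + I)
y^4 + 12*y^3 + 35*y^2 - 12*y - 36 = (y - 1)*(y + 1)*(y + 6)^2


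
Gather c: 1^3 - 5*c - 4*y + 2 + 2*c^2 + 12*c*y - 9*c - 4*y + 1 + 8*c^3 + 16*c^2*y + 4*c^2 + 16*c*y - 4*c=8*c^3 + c^2*(16*y + 6) + c*(28*y - 18) - 8*y + 4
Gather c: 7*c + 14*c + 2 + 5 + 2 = 21*c + 9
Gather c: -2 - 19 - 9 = -30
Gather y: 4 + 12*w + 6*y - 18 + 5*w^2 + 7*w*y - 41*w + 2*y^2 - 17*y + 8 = 5*w^2 - 29*w + 2*y^2 + y*(7*w - 11) - 6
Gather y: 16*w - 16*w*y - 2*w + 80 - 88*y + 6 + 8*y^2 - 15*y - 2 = 14*w + 8*y^2 + y*(-16*w - 103) + 84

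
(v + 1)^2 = v^2 + 2*v + 1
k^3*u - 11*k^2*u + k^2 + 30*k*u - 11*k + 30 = (k - 6)*(k - 5)*(k*u + 1)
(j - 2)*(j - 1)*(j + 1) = j^3 - 2*j^2 - j + 2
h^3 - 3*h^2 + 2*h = h*(h - 2)*(h - 1)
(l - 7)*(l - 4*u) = l^2 - 4*l*u - 7*l + 28*u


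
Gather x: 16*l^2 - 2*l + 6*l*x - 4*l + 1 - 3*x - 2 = 16*l^2 - 6*l + x*(6*l - 3) - 1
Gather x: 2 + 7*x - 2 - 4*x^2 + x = -4*x^2 + 8*x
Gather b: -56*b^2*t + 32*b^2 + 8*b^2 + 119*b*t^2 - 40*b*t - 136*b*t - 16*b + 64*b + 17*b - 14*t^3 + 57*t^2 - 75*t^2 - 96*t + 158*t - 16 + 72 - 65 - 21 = b^2*(40 - 56*t) + b*(119*t^2 - 176*t + 65) - 14*t^3 - 18*t^2 + 62*t - 30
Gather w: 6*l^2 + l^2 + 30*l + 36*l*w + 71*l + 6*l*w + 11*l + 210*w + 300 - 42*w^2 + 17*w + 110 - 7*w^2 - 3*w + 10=7*l^2 + 112*l - 49*w^2 + w*(42*l + 224) + 420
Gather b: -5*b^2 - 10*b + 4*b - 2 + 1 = -5*b^2 - 6*b - 1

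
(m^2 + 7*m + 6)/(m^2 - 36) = (m + 1)/(m - 6)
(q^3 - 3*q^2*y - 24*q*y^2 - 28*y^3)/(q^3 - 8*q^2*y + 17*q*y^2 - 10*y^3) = (q^3 - 3*q^2*y - 24*q*y^2 - 28*y^3)/(q^3 - 8*q^2*y + 17*q*y^2 - 10*y^3)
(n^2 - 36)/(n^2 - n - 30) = (n + 6)/(n + 5)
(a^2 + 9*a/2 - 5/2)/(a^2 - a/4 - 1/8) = 4*(a + 5)/(4*a + 1)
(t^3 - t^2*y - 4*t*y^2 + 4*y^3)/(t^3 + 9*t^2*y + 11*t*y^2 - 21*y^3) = (t^2 - 4*y^2)/(t^2 + 10*t*y + 21*y^2)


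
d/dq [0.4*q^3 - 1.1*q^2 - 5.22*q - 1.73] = 1.2*q^2 - 2.2*q - 5.22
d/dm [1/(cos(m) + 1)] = sin(m)/(cos(m) + 1)^2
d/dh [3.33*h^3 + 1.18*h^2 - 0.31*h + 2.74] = 9.99*h^2 + 2.36*h - 0.31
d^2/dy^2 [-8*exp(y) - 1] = -8*exp(y)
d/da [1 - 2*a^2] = -4*a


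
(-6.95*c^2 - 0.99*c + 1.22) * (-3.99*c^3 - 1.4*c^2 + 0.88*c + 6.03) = 27.7305*c^5 + 13.6801*c^4 - 9.5978*c^3 - 44.4877*c^2 - 4.8961*c + 7.3566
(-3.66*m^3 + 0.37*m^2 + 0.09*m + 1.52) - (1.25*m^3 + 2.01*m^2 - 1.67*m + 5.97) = -4.91*m^3 - 1.64*m^2 + 1.76*m - 4.45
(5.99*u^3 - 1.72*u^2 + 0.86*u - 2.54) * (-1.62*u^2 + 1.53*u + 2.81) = -9.7038*u^5 + 11.9511*u^4 + 12.8071*u^3 + 0.597400000000001*u^2 - 1.4696*u - 7.1374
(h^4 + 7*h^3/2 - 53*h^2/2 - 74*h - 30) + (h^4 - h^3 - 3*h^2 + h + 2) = 2*h^4 + 5*h^3/2 - 59*h^2/2 - 73*h - 28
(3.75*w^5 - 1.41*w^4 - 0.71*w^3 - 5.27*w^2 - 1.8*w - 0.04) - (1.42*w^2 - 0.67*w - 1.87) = 3.75*w^5 - 1.41*w^4 - 0.71*w^3 - 6.69*w^2 - 1.13*w + 1.83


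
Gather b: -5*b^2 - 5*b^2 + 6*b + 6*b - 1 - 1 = -10*b^2 + 12*b - 2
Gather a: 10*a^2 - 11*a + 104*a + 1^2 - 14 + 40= 10*a^2 + 93*a + 27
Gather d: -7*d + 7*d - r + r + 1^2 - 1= 0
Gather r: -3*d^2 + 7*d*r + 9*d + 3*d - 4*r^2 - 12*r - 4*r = -3*d^2 + 12*d - 4*r^2 + r*(7*d - 16)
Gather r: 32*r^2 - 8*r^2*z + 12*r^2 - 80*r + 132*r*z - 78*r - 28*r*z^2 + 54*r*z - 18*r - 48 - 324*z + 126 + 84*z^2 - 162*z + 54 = r^2*(44 - 8*z) + r*(-28*z^2 + 186*z - 176) + 84*z^2 - 486*z + 132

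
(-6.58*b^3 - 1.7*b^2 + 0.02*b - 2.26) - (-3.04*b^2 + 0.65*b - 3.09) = -6.58*b^3 + 1.34*b^2 - 0.63*b + 0.83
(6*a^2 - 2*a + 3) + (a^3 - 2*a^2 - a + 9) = a^3 + 4*a^2 - 3*a + 12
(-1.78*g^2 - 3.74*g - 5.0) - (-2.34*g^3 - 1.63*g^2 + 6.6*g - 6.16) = 2.34*g^3 - 0.15*g^2 - 10.34*g + 1.16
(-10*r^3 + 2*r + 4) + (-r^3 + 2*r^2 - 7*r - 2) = -11*r^3 + 2*r^2 - 5*r + 2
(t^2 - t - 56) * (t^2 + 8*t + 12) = t^4 + 7*t^3 - 52*t^2 - 460*t - 672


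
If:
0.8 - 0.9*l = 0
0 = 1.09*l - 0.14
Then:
No Solution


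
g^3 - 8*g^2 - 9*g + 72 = (g - 8)*(g - 3)*(g + 3)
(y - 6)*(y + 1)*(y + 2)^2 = y^4 - y^3 - 22*y^2 - 44*y - 24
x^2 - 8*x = x*(x - 8)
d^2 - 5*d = d*(d - 5)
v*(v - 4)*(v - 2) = v^3 - 6*v^2 + 8*v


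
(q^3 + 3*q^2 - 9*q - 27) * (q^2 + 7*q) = q^5 + 10*q^4 + 12*q^3 - 90*q^2 - 189*q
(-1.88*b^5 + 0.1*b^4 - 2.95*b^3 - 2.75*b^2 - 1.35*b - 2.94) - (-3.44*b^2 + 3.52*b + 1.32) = -1.88*b^5 + 0.1*b^4 - 2.95*b^3 + 0.69*b^2 - 4.87*b - 4.26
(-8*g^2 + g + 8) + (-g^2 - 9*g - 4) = -9*g^2 - 8*g + 4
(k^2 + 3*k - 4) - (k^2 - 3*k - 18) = 6*k + 14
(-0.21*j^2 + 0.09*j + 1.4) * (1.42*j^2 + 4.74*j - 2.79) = -0.2982*j^4 - 0.8676*j^3 + 3.0005*j^2 + 6.3849*j - 3.906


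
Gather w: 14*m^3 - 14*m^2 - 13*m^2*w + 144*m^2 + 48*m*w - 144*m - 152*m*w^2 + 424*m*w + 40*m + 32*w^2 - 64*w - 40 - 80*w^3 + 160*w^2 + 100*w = 14*m^3 + 130*m^2 - 104*m - 80*w^3 + w^2*(192 - 152*m) + w*(-13*m^2 + 472*m + 36) - 40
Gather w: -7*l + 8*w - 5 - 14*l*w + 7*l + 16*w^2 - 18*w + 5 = 16*w^2 + w*(-14*l - 10)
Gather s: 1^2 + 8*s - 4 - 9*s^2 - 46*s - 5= -9*s^2 - 38*s - 8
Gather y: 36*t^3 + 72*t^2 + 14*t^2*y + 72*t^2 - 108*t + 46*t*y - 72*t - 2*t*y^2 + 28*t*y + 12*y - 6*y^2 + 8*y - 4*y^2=36*t^3 + 144*t^2 - 180*t + y^2*(-2*t - 10) + y*(14*t^2 + 74*t + 20)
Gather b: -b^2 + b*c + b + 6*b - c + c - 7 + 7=-b^2 + b*(c + 7)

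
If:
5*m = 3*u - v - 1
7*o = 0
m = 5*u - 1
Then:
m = -5*v/22 - 1/11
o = 0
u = 2/11 - v/22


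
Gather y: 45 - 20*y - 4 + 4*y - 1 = 40 - 16*y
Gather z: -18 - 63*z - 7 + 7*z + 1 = -56*z - 24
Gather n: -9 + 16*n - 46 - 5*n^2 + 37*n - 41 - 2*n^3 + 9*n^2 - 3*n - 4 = -2*n^3 + 4*n^2 + 50*n - 100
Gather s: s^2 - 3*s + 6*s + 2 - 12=s^2 + 3*s - 10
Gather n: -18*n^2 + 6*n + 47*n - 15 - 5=-18*n^2 + 53*n - 20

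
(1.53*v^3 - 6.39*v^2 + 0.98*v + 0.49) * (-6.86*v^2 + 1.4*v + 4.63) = -10.4958*v^5 + 45.9774*v^4 - 8.5849*v^3 - 31.5751*v^2 + 5.2234*v + 2.2687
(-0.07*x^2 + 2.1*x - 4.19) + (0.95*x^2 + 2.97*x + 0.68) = 0.88*x^2 + 5.07*x - 3.51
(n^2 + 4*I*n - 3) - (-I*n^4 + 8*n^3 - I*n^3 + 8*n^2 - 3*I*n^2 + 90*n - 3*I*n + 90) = I*n^4 - 8*n^3 + I*n^3 - 7*n^2 + 3*I*n^2 - 90*n + 7*I*n - 93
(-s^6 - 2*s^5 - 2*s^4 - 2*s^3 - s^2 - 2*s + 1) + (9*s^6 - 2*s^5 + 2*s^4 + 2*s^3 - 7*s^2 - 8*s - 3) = 8*s^6 - 4*s^5 - 8*s^2 - 10*s - 2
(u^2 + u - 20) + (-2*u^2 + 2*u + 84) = -u^2 + 3*u + 64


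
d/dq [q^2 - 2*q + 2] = 2*q - 2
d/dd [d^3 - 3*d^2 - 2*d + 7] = 3*d^2 - 6*d - 2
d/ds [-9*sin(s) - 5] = -9*cos(s)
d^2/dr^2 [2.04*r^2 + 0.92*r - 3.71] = 4.08000000000000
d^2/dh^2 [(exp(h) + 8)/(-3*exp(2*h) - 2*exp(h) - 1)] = (-9*exp(4*h) - 282*exp(3*h) - 126*exp(2*h) + 66*exp(h) + 15)*exp(h)/(27*exp(6*h) + 54*exp(5*h) + 63*exp(4*h) + 44*exp(3*h) + 21*exp(2*h) + 6*exp(h) + 1)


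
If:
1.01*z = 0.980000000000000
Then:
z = 0.97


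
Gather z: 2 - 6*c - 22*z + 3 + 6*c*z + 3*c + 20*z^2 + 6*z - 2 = -3*c + 20*z^2 + z*(6*c - 16) + 3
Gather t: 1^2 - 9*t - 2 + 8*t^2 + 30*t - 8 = 8*t^2 + 21*t - 9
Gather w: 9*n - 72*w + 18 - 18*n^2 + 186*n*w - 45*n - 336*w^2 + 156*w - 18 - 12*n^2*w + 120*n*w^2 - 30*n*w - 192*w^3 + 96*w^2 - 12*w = -18*n^2 - 36*n - 192*w^3 + w^2*(120*n - 240) + w*(-12*n^2 + 156*n + 72)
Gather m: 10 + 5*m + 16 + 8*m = 13*m + 26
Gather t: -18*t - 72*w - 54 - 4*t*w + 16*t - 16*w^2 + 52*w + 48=t*(-4*w - 2) - 16*w^2 - 20*w - 6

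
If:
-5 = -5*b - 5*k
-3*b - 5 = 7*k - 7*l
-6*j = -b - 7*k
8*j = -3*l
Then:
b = 76/51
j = -11/34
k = -25/51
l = 44/51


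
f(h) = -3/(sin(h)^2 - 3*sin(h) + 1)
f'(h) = -3*(-2*sin(h)*cos(h) + 3*cos(h))/(sin(h)^2 - 3*sin(h) + 1)^2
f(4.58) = -0.61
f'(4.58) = 0.08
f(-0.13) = -2.13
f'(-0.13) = -4.91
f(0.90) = 4.07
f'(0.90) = -4.93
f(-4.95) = 3.09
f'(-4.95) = -0.79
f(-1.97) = -0.65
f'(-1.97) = 0.27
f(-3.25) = -4.37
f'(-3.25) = 17.58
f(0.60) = 8.00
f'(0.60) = -32.92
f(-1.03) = -0.70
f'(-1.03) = -0.39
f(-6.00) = -12.51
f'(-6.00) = -122.26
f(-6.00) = -12.51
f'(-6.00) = -122.26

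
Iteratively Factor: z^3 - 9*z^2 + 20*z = (z)*(z^2 - 9*z + 20) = z*(z - 4)*(z - 5)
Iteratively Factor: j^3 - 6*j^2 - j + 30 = (j - 3)*(j^2 - 3*j - 10) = (j - 3)*(j + 2)*(j - 5)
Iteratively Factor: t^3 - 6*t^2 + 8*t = (t)*(t^2 - 6*t + 8) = t*(t - 4)*(t - 2)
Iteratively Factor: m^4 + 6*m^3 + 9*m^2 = (m)*(m^3 + 6*m^2 + 9*m) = m*(m + 3)*(m^2 + 3*m) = m*(m + 3)^2*(m)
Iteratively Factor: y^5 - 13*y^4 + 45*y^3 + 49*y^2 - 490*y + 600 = (y - 5)*(y^4 - 8*y^3 + 5*y^2 + 74*y - 120) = (y - 5)^2*(y^3 - 3*y^2 - 10*y + 24) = (y - 5)^2*(y - 2)*(y^2 - y - 12) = (y - 5)^2*(y - 2)*(y + 3)*(y - 4)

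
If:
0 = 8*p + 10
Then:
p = -5/4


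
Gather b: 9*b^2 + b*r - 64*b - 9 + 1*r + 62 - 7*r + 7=9*b^2 + b*(r - 64) - 6*r + 60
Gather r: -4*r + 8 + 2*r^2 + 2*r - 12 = 2*r^2 - 2*r - 4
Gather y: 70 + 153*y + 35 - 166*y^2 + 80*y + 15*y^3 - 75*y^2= 15*y^3 - 241*y^2 + 233*y + 105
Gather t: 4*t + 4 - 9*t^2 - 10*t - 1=-9*t^2 - 6*t + 3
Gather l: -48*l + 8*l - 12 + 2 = -40*l - 10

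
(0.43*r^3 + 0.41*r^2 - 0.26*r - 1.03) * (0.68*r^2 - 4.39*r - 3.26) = 0.2924*r^5 - 1.6089*r^4 - 3.3785*r^3 - 0.8956*r^2 + 5.3693*r + 3.3578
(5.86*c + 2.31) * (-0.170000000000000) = -0.9962*c - 0.3927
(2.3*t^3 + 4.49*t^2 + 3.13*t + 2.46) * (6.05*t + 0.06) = 13.915*t^4 + 27.3025*t^3 + 19.2059*t^2 + 15.0708*t + 0.1476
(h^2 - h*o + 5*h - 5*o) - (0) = h^2 - h*o + 5*h - 5*o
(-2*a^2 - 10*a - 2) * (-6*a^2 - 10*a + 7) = 12*a^4 + 80*a^3 + 98*a^2 - 50*a - 14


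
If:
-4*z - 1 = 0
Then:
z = -1/4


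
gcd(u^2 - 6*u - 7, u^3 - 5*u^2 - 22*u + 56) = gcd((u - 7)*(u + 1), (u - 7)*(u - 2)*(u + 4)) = u - 7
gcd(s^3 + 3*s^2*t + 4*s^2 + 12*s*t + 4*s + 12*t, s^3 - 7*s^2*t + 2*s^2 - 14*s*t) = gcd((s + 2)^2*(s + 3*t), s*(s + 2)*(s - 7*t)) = s + 2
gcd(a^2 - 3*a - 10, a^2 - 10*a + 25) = a - 5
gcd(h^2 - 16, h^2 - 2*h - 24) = h + 4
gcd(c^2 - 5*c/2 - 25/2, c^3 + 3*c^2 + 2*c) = 1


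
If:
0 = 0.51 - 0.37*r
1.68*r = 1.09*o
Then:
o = 2.12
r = 1.38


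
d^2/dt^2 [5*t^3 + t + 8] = 30*t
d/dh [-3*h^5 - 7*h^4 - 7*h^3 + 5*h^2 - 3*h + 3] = -15*h^4 - 28*h^3 - 21*h^2 + 10*h - 3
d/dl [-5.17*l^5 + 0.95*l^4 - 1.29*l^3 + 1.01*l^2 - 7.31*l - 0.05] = -25.85*l^4 + 3.8*l^3 - 3.87*l^2 + 2.02*l - 7.31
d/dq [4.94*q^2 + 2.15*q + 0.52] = 9.88*q + 2.15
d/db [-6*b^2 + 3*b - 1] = 3 - 12*b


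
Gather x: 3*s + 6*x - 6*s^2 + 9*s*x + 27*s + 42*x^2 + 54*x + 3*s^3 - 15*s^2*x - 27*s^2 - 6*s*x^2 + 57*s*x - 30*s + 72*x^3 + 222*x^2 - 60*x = 3*s^3 - 33*s^2 + 72*x^3 + x^2*(264 - 6*s) + x*(-15*s^2 + 66*s)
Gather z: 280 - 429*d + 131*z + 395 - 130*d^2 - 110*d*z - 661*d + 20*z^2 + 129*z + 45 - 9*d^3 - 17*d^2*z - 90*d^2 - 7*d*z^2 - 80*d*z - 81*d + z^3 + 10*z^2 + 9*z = -9*d^3 - 220*d^2 - 1171*d + z^3 + z^2*(30 - 7*d) + z*(-17*d^2 - 190*d + 269) + 720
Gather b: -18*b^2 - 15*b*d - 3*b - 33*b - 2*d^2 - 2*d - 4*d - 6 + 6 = -18*b^2 + b*(-15*d - 36) - 2*d^2 - 6*d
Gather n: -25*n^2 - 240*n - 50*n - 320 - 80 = -25*n^2 - 290*n - 400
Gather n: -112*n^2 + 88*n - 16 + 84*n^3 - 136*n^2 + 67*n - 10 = 84*n^3 - 248*n^2 + 155*n - 26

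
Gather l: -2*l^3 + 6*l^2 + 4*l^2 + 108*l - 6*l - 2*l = -2*l^3 + 10*l^2 + 100*l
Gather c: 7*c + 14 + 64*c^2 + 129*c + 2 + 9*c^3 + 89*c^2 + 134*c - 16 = 9*c^3 + 153*c^2 + 270*c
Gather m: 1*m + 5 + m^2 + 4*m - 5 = m^2 + 5*m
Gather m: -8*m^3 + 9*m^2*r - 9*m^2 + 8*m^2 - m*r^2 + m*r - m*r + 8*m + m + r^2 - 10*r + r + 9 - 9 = -8*m^3 + m^2*(9*r - 1) + m*(9 - r^2) + r^2 - 9*r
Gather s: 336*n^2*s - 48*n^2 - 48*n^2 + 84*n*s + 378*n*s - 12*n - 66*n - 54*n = -96*n^2 - 132*n + s*(336*n^2 + 462*n)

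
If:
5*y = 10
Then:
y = 2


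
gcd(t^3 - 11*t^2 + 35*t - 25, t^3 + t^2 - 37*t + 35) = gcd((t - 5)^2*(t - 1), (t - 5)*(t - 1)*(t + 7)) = t^2 - 6*t + 5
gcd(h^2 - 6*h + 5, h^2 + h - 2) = h - 1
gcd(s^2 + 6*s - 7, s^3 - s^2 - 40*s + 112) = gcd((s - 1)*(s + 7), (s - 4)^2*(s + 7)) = s + 7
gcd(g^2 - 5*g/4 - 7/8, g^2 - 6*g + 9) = 1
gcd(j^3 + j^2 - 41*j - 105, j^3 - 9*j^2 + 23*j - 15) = 1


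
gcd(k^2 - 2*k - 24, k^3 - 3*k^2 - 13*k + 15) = 1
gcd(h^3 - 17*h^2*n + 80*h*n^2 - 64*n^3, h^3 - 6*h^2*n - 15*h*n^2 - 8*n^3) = h - 8*n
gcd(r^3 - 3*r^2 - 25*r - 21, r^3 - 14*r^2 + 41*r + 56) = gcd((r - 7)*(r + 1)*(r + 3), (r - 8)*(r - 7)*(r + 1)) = r^2 - 6*r - 7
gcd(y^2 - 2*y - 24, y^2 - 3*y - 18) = y - 6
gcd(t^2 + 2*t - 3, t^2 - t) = t - 1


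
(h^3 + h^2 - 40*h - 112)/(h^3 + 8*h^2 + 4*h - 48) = (h^2 - 3*h - 28)/(h^2 + 4*h - 12)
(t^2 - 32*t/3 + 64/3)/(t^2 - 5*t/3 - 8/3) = (t - 8)/(t + 1)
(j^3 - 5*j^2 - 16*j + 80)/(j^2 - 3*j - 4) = (j^2 - j - 20)/(j + 1)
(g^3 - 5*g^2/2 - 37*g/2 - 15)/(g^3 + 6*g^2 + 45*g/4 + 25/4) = 2*(g - 6)/(2*g + 5)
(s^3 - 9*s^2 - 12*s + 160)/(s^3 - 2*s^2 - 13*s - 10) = (s^2 - 4*s - 32)/(s^2 + 3*s + 2)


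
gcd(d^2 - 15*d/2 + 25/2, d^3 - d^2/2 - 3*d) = 1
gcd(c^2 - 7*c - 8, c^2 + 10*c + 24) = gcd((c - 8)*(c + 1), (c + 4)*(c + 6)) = 1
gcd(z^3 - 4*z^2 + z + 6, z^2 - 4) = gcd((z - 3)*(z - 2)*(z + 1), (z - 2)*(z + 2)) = z - 2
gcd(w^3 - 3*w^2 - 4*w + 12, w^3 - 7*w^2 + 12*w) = w - 3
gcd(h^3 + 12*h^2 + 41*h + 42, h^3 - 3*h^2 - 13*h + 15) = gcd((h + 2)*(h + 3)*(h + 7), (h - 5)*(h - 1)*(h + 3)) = h + 3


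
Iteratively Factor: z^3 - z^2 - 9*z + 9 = (z - 1)*(z^2 - 9) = (z - 1)*(z + 3)*(z - 3)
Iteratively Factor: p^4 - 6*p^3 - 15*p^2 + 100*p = (p + 4)*(p^3 - 10*p^2 + 25*p) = p*(p + 4)*(p^2 - 10*p + 25) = p*(p - 5)*(p + 4)*(p - 5)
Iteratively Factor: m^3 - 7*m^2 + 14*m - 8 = (m - 4)*(m^2 - 3*m + 2) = (m - 4)*(m - 2)*(m - 1)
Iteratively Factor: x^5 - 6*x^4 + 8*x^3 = (x)*(x^4 - 6*x^3 + 8*x^2) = x^2*(x^3 - 6*x^2 + 8*x) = x^2*(x - 4)*(x^2 - 2*x) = x^3*(x - 4)*(x - 2)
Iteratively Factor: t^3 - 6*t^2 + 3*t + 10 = (t - 2)*(t^2 - 4*t - 5) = (t - 5)*(t - 2)*(t + 1)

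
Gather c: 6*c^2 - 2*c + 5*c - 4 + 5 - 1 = 6*c^2 + 3*c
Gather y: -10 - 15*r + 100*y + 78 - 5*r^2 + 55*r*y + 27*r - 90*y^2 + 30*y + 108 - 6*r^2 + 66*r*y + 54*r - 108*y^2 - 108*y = -11*r^2 + 66*r - 198*y^2 + y*(121*r + 22) + 176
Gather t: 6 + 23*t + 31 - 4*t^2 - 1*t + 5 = -4*t^2 + 22*t + 42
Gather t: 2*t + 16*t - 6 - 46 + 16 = 18*t - 36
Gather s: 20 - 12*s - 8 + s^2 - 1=s^2 - 12*s + 11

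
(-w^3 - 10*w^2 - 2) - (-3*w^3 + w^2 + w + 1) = 2*w^3 - 11*w^2 - w - 3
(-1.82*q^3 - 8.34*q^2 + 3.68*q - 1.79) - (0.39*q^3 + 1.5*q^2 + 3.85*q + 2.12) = -2.21*q^3 - 9.84*q^2 - 0.17*q - 3.91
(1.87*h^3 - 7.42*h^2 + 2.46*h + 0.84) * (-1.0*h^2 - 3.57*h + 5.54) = -1.87*h^5 + 0.7441*h^4 + 34.3892*h^3 - 50.729*h^2 + 10.6296*h + 4.6536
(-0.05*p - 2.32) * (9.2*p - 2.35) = -0.46*p^2 - 21.2265*p + 5.452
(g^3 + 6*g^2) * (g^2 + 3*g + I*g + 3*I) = g^5 + 9*g^4 + I*g^4 + 18*g^3 + 9*I*g^3 + 18*I*g^2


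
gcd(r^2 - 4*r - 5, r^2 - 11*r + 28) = 1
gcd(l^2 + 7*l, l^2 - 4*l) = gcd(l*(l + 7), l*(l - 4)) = l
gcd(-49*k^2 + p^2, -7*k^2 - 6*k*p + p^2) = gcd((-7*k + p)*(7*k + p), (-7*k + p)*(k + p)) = -7*k + p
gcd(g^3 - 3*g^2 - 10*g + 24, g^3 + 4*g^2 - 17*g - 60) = g^2 - g - 12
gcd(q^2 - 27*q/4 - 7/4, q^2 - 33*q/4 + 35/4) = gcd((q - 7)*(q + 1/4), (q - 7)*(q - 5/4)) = q - 7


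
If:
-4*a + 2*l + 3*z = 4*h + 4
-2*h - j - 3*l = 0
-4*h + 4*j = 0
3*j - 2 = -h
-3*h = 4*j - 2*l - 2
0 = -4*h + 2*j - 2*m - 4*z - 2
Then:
No Solution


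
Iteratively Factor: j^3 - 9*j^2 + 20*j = (j - 4)*(j^2 - 5*j) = j*(j - 4)*(j - 5)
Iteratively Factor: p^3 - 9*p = (p - 3)*(p^2 + 3*p) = p*(p - 3)*(p + 3)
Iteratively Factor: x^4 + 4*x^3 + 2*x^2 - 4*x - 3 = (x + 3)*(x^3 + x^2 - x - 1) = (x + 1)*(x + 3)*(x^2 - 1) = (x + 1)^2*(x + 3)*(x - 1)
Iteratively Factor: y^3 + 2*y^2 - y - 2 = (y - 1)*(y^2 + 3*y + 2) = (y - 1)*(y + 2)*(y + 1)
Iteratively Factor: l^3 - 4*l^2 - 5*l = (l + 1)*(l^2 - 5*l) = l*(l + 1)*(l - 5)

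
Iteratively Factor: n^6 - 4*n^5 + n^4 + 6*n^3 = (n)*(n^5 - 4*n^4 + n^3 + 6*n^2) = n*(n + 1)*(n^4 - 5*n^3 + 6*n^2) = n*(n - 3)*(n + 1)*(n^3 - 2*n^2) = n*(n - 3)*(n - 2)*(n + 1)*(n^2) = n^2*(n - 3)*(n - 2)*(n + 1)*(n)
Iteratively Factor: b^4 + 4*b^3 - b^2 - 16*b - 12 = (b + 3)*(b^3 + b^2 - 4*b - 4) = (b + 1)*(b + 3)*(b^2 - 4) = (b - 2)*(b + 1)*(b + 3)*(b + 2)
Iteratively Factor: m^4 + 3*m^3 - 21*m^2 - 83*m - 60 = (m + 1)*(m^3 + 2*m^2 - 23*m - 60) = (m - 5)*(m + 1)*(m^2 + 7*m + 12) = (m - 5)*(m + 1)*(m + 3)*(m + 4)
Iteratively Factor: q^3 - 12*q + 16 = (q - 2)*(q^2 + 2*q - 8) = (q - 2)*(q + 4)*(q - 2)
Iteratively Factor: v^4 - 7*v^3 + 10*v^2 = (v)*(v^3 - 7*v^2 + 10*v) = v*(v - 2)*(v^2 - 5*v) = v*(v - 5)*(v - 2)*(v)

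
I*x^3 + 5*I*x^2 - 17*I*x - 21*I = (x - 3)*(x + 7)*(I*x + I)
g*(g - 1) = g^2 - g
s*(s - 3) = s^2 - 3*s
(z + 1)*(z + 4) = z^2 + 5*z + 4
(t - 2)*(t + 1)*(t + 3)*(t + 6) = t^4 + 8*t^3 + 7*t^2 - 36*t - 36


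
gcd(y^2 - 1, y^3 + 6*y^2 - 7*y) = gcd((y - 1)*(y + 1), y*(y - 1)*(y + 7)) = y - 1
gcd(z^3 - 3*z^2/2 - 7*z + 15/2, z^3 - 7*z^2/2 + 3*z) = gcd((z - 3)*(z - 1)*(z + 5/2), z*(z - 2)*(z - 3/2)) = 1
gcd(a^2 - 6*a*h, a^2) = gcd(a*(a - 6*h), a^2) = a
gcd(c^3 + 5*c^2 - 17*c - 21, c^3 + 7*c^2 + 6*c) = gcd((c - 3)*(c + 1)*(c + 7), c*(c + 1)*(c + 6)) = c + 1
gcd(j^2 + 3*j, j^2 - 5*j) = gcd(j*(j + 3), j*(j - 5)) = j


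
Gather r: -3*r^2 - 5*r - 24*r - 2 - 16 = -3*r^2 - 29*r - 18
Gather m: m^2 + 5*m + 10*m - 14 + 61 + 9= m^2 + 15*m + 56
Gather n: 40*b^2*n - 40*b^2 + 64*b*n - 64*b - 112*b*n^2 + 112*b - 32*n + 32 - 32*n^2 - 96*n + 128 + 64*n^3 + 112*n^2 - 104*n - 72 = -40*b^2 + 48*b + 64*n^3 + n^2*(80 - 112*b) + n*(40*b^2 + 64*b - 232) + 88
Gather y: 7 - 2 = 5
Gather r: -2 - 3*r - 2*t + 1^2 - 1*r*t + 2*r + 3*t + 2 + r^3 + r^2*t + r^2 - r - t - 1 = r^3 + r^2*(t + 1) + r*(-t - 2)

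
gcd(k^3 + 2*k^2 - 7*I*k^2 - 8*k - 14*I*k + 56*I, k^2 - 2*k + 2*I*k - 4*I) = k - 2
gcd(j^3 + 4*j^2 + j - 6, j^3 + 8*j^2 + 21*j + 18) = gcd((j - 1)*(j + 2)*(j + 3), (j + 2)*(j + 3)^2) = j^2 + 5*j + 6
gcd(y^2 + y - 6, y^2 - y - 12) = y + 3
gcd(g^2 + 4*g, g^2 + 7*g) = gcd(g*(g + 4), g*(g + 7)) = g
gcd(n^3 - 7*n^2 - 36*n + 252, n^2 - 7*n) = n - 7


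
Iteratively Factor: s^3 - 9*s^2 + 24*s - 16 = (s - 4)*(s^2 - 5*s + 4) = (s - 4)^2*(s - 1)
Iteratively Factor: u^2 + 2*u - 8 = (u + 4)*(u - 2)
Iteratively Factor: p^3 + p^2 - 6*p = (p - 2)*(p^2 + 3*p) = (p - 2)*(p + 3)*(p)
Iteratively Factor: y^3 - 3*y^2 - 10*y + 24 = (y + 3)*(y^2 - 6*y + 8) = (y - 4)*(y + 3)*(y - 2)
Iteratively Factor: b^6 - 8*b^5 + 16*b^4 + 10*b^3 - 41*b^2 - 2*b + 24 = (b - 4)*(b^5 - 4*b^4 + 10*b^2 - b - 6) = (b - 4)*(b - 2)*(b^4 - 2*b^3 - 4*b^2 + 2*b + 3) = (b - 4)*(b - 2)*(b - 1)*(b^3 - b^2 - 5*b - 3) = (b - 4)*(b - 3)*(b - 2)*(b - 1)*(b^2 + 2*b + 1) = (b - 4)*(b - 3)*(b - 2)*(b - 1)*(b + 1)*(b + 1)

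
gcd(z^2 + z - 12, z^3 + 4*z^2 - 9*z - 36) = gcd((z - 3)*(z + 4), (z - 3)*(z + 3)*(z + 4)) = z^2 + z - 12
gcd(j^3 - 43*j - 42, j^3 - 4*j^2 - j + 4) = j + 1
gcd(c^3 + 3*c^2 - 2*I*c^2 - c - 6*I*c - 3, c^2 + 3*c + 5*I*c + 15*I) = c + 3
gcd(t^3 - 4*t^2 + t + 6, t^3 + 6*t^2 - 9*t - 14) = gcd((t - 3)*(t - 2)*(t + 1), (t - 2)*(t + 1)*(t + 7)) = t^2 - t - 2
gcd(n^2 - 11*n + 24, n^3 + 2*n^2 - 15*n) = n - 3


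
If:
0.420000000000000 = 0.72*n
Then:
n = 0.58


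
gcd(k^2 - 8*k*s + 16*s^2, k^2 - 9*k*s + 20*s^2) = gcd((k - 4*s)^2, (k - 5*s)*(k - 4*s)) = -k + 4*s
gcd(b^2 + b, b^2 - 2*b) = b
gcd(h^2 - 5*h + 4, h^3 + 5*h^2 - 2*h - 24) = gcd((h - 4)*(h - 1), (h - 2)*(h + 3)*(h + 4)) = 1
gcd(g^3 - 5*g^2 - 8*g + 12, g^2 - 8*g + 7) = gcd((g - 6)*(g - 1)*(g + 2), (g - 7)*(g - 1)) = g - 1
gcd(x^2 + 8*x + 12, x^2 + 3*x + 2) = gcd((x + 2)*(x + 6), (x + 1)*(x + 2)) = x + 2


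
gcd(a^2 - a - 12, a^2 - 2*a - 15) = a + 3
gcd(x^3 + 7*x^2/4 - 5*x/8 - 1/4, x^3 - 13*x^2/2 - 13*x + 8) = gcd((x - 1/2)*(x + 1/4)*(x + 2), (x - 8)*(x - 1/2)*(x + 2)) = x^2 + 3*x/2 - 1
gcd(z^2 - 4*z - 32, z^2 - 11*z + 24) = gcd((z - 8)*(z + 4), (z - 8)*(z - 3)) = z - 8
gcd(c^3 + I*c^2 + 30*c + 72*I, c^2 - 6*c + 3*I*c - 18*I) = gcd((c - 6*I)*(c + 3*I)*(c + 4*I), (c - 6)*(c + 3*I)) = c + 3*I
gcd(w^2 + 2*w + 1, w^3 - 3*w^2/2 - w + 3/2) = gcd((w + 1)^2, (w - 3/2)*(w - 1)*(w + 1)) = w + 1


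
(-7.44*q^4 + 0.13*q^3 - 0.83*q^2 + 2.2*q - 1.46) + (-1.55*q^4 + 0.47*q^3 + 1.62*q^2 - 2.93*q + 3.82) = -8.99*q^4 + 0.6*q^3 + 0.79*q^2 - 0.73*q + 2.36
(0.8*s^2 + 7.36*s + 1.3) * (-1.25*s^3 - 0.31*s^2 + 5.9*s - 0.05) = -1.0*s^5 - 9.448*s^4 + 0.813400000000001*s^3 + 42.981*s^2 + 7.302*s - 0.065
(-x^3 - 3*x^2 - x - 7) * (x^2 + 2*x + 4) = -x^5 - 5*x^4 - 11*x^3 - 21*x^2 - 18*x - 28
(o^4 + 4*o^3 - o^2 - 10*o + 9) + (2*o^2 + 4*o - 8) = o^4 + 4*o^3 + o^2 - 6*o + 1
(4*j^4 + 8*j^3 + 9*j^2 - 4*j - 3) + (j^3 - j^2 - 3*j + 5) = 4*j^4 + 9*j^3 + 8*j^2 - 7*j + 2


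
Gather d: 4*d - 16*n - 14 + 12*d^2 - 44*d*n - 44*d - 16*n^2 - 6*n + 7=12*d^2 + d*(-44*n - 40) - 16*n^2 - 22*n - 7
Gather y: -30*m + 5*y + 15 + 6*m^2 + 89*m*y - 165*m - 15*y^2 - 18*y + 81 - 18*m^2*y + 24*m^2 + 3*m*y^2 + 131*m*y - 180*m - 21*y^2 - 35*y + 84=30*m^2 - 375*m + y^2*(3*m - 36) + y*(-18*m^2 + 220*m - 48) + 180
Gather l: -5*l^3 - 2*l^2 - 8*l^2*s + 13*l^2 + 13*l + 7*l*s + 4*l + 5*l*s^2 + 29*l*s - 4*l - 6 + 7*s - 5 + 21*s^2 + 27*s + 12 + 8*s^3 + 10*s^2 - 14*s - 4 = -5*l^3 + l^2*(11 - 8*s) + l*(5*s^2 + 36*s + 13) + 8*s^3 + 31*s^2 + 20*s - 3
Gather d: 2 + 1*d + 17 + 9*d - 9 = 10*d + 10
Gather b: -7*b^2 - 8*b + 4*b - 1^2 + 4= -7*b^2 - 4*b + 3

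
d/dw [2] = 0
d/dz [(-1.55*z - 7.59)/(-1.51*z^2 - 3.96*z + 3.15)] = (2.3405*z^2 + 6.138*z - (1.55*z + 7.59)*(3.02*z + 3.96) - 4.8825)/(1.51*z^2 + 3.96*z - 3.15)^2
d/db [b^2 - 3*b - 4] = 2*b - 3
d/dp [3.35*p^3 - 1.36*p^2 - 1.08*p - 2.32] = 10.05*p^2 - 2.72*p - 1.08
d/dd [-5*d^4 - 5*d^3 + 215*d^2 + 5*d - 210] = -20*d^3 - 15*d^2 + 430*d + 5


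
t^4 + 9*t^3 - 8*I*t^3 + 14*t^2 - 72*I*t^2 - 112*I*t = t*(t + 2)*(t + 7)*(t - 8*I)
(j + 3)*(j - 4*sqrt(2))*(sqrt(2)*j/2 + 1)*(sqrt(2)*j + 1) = j^4 - 5*sqrt(2)*j^3/2 + 3*j^3 - 11*j^2 - 15*sqrt(2)*j^2/2 - 33*j - 4*sqrt(2)*j - 12*sqrt(2)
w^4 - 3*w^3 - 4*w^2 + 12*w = w*(w - 3)*(w - 2)*(w + 2)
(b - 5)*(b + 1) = b^2 - 4*b - 5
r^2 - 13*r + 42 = (r - 7)*(r - 6)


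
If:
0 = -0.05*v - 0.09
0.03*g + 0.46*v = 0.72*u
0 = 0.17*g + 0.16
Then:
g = -0.94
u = -1.19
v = -1.80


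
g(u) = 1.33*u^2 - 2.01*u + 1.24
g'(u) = 2.66*u - 2.01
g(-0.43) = 2.35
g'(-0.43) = -3.15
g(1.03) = 0.58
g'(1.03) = 0.73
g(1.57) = 1.36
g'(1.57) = 2.17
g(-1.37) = 6.49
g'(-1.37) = -5.65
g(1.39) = 1.02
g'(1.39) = 1.69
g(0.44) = 0.61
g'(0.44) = -0.84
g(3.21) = 8.49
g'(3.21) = 6.53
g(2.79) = 5.98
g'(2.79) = 5.41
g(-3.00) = 19.24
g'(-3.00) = -9.99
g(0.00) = 1.24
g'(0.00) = -2.01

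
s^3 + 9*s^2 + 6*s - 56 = (s - 2)*(s + 4)*(s + 7)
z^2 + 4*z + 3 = (z + 1)*(z + 3)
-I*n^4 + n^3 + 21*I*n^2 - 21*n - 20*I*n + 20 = (n - 4)*(n + 5)*(n + I)*(-I*n + I)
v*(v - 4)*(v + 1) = v^3 - 3*v^2 - 4*v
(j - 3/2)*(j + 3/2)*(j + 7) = j^3 + 7*j^2 - 9*j/4 - 63/4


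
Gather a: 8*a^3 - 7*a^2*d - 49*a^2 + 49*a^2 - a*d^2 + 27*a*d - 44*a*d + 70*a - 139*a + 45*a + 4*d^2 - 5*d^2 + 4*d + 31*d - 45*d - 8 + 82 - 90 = 8*a^3 - 7*a^2*d + a*(-d^2 - 17*d - 24) - d^2 - 10*d - 16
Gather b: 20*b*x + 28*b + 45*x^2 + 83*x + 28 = b*(20*x + 28) + 45*x^2 + 83*x + 28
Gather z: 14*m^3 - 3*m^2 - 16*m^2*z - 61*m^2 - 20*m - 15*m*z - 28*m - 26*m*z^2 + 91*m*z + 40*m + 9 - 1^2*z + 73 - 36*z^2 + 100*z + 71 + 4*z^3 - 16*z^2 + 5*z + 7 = 14*m^3 - 64*m^2 - 8*m + 4*z^3 + z^2*(-26*m - 52) + z*(-16*m^2 + 76*m + 104) + 160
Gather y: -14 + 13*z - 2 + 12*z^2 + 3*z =12*z^2 + 16*z - 16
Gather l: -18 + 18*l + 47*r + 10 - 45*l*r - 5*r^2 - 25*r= l*(18 - 45*r) - 5*r^2 + 22*r - 8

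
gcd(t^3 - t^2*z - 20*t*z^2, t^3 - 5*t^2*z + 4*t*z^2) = t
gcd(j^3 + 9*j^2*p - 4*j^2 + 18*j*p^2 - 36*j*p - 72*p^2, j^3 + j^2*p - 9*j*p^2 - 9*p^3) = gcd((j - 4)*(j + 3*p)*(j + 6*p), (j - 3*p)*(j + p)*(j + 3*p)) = j + 3*p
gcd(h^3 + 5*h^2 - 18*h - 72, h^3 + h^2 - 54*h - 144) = h^2 + 9*h + 18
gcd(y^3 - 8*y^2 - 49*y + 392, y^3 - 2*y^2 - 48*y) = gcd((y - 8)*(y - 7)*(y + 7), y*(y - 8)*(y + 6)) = y - 8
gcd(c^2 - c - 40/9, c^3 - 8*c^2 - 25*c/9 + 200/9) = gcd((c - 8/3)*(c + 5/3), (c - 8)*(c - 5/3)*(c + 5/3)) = c + 5/3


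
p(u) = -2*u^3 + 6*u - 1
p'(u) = 6 - 6*u^2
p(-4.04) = 106.64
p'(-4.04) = -91.93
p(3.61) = -73.43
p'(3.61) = -72.19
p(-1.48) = -3.40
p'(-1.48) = -7.14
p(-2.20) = 7.10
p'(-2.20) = -23.04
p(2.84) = -29.77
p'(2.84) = -42.39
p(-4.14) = 116.08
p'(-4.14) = -96.84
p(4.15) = -119.05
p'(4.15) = -97.34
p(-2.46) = 14.01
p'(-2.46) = -30.31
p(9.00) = -1405.00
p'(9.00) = -480.00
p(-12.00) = 3383.00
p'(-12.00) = -858.00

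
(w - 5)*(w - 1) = w^2 - 6*w + 5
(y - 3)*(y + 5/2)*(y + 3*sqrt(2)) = y^3 - y^2/2 + 3*sqrt(2)*y^2 - 15*y/2 - 3*sqrt(2)*y/2 - 45*sqrt(2)/2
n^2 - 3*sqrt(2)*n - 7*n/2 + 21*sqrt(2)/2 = (n - 7/2)*(n - 3*sqrt(2))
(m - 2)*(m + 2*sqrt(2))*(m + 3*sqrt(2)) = m^3 - 2*m^2 + 5*sqrt(2)*m^2 - 10*sqrt(2)*m + 12*m - 24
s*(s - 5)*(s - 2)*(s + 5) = s^4 - 2*s^3 - 25*s^2 + 50*s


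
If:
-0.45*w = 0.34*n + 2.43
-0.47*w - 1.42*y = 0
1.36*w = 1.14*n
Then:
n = -3.39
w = -2.84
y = 0.94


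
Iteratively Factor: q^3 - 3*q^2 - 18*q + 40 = (q - 5)*(q^2 + 2*q - 8) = (q - 5)*(q + 4)*(q - 2)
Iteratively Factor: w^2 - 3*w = (w - 3)*(w)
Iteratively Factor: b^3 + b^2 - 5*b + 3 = (b - 1)*(b^2 + 2*b - 3) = (b - 1)*(b + 3)*(b - 1)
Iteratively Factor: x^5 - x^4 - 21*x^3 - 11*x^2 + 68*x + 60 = (x + 2)*(x^4 - 3*x^3 - 15*x^2 + 19*x + 30) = (x - 2)*(x + 2)*(x^3 - x^2 - 17*x - 15) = (x - 5)*(x - 2)*(x + 2)*(x^2 + 4*x + 3) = (x - 5)*(x - 2)*(x + 2)*(x + 3)*(x + 1)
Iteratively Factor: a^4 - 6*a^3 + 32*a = (a - 4)*(a^3 - 2*a^2 - 8*a) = (a - 4)^2*(a^2 + 2*a) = a*(a - 4)^2*(a + 2)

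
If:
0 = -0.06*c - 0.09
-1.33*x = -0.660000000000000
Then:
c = -1.50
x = 0.50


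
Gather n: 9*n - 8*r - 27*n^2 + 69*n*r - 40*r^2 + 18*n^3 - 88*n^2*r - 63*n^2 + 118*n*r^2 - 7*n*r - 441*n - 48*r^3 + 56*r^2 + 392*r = 18*n^3 + n^2*(-88*r - 90) + n*(118*r^2 + 62*r - 432) - 48*r^3 + 16*r^2 + 384*r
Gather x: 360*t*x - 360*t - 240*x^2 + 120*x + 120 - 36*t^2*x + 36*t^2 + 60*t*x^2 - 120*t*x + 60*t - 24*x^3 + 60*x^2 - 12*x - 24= 36*t^2 - 300*t - 24*x^3 + x^2*(60*t - 180) + x*(-36*t^2 + 240*t + 108) + 96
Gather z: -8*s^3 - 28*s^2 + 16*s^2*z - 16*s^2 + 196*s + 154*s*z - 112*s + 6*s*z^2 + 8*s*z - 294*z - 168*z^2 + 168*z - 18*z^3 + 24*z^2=-8*s^3 - 44*s^2 + 84*s - 18*z^3 + z^2*(6*s - 144) + z*(16*s^2 + 162*s - 126)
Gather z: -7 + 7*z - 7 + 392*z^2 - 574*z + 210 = 392*z^2 - 567*z + 196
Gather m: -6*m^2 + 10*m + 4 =-6*m^2 + 10*m + 4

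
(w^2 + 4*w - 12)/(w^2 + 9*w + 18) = (w - 2)/(w + 3)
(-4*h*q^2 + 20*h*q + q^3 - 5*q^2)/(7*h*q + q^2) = (-4*h*q + 20*h + q^2 - 5*q)/(7*h + q)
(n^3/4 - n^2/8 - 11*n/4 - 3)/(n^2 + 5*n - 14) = (2*n^3 - n^2 - 22*n - 24)/(8*(n^2 + 5*n - 14))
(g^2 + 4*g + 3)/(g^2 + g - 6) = (g + 1)/(g - 2)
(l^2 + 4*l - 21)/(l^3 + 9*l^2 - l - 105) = 1/(l + 5)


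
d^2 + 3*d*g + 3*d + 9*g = (d + 3)*(d + 3*g)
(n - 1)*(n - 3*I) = n^2 - n - 3*I*n + 3*I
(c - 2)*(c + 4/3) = c^2 - 2*c/3 - 8/3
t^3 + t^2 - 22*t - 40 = (t - 5)*(t + 2)*(t + 4)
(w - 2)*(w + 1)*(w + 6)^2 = w^4 + 11*w^3 + 22*w^2 - 60*w - 72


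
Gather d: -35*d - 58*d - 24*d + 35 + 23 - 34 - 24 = -117*d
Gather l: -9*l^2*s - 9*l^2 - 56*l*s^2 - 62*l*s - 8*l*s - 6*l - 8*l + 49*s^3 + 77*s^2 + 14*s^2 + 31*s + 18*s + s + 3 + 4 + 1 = l^2*(-9*s - 9) + l*(-56*s^2 - 70*s - 14) + 49*s^3 + 91*s^2 + 50*s + 8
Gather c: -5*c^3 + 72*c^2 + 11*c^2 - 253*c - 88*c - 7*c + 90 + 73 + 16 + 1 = -5*c^3 + 83*c^2 - 348*c + 180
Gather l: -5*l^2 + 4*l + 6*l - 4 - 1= -5*l^2 + 10*l - 5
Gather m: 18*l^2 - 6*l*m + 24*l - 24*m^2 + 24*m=18*l^2 + 24*l - 24*m^2 + m*(24 - 6*l)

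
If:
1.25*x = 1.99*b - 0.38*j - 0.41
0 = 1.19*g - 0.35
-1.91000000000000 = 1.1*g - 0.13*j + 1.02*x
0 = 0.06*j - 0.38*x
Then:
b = -20.66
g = 0.29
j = -71.93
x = -11.36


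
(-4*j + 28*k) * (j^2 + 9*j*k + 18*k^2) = -4*j^3 - 8*j^2*k + 180*j*k^2 + 504*k^3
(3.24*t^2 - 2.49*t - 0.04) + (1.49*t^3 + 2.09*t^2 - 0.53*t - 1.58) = 1.49*t^3 + 5.33*t^2 - 3.02*t - 1.62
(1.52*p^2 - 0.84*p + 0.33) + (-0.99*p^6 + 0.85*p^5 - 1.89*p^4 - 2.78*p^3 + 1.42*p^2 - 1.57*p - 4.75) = -0.99*p^6 + 0.85*p^5 - 1.89*p^4 - 2.78*p^3 + 2.94*p^2 - 2.41*p - 4.42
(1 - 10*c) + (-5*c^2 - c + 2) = -5*c^2 - 11*c + 3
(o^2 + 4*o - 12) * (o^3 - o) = o^5 + 4*o^4 - 13*o^3 - 4*o^2 + 12*o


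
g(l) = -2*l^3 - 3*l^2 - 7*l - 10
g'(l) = -6*l^2 - 6*l - 7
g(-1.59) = 1.59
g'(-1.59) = -12.63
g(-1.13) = -3.03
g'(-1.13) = -7.88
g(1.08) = -23.58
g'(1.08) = -20.48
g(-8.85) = 1203.29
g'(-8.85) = -423.84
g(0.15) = -11.12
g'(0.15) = -8.04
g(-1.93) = 6.71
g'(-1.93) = -17.77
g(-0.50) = -7.00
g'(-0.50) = -5.50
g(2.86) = -101.35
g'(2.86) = -73.24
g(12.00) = -3982.00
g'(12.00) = -943.00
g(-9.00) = 1268.00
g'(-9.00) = -439.00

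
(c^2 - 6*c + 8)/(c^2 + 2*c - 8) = (c - 4)/(c + 4)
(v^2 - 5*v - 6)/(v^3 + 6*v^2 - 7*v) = (v^2 - 5*v - 6)/(v*(v^2 + 6*v - 7))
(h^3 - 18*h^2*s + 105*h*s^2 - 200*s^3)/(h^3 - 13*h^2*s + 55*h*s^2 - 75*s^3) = (-h + 8*s)/(-h + 3*s)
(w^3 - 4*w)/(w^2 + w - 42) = w*(w^2 - 4)/(w^2 + w - 42)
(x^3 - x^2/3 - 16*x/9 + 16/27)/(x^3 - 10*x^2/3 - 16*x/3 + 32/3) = (x^2 + x - 4/9)/(x^2 - 2*x - 8)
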